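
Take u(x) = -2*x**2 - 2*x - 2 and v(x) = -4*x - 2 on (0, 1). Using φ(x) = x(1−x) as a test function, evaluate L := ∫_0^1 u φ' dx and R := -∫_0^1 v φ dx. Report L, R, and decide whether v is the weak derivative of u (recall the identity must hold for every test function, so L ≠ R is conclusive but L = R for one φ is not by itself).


LHS = 2/3, RHS = 2/3. Yes, v = u' weakly.

u(x) = -2*x**2 - 2*x - 2, classical derivative u'(x) = -4*x - 2.
φ(x) = x(1−x), so φ'(x) = 1 - 2*x.
Note φ(0) = φ(1) = 0, so the boundary term u·φ vanishes.
LHS = ∫_0^1 u(x) φ'(x) dx = ∫_0^1 (4*x^3 + 2*x^2 + 2*x - 2) dx. Term by term:
  ∫_0^1 4*x^3 dx = 1;  ∫_0^1 2*x^2 dx = 2/3;  ∫_0^1 2*x dx = 1;
  ∫_0^1 -2 dx = -2.
Sum: 1 + 2/3 + 1 − 2 = 2/3.
So LHS = 2/3.
∫_0^1 v(x) φ(x) dx = ∫_0^1 (4*x^3 - 2*x^2 - 2*x) dx. Term by term:
  ∫_0^1 4*x^3 dx = 1;  ∫_0^1 -2*x^2 dx = -2/3;  ∫_0^1 -2*x dx = -1.
Sum: 1 − 2/3 − 1 = -2/3.
So RHS = -∫_0^1 v(x) φ(x) dx = 2/3.
LHS = RHS, so the identity holds for this test φ.
Moreover u is smooth here and v(x) = u'(x) = -4*x - 2 pointwise, so the identity holds for every test function. Hence v is the weak derivative of u.


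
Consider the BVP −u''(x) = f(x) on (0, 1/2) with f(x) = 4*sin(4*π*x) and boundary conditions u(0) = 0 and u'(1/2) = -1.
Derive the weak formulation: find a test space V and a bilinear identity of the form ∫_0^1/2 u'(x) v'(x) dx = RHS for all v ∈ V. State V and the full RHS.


V = {v ∈ H^1(0, 1/2) : v(0) = 0} (test functions vanish at x = 0 where u is specified); weak form: ∫_0^1/2 u'v' dx = ∫_0^1/2 (4*sin(4*π*x)) v dx − v(1/2) for all v ∈ V.

Multiply both sides by a test function v and integrate from 0 to 1/2:
  ∫_0^1/2 −u''(x) v(x) dx = ∫_0^1/2 f(x) v(x) dx.
Integrate the LHS by parts once:
  ∫_0^1/2 −u'' v dx = −[u'(x) v(x)]_0^1/2 + ∫_0^1/2 u'(x) v'(x) dx.
Thus ∫_0^1/2 u'(x) v'(x) dx = ∫_0^1/2 f(x) v(x) dx + [u'(x) v(x)]_0^1/2.
Choose V so that boundary terms are either known or forced to vanish.
Mixed BC: u(0) = 0 (Dirichlet) and u'(1/2) = -1 (Neumann). Define V = {v ∈ H^1(0, 1/2) : v(0) = 0}. Then [u' v]_0^1/2 = u'(1/2)·v(1/2) − u'(0)·0 = − v(1/2).
Weak formulation: find u (satisfying any essential BC) such that ∫_0^1/2 u'(x) v'(x) dx = ∫_0^1/2 f v dx − v(1/2) for all v ∈ V (Dirichlet at 0 absorbed into V; Neumann datum at x = 1/2 contributes the boundary term).
Substituting f(x) = 4*sin(4*π*x), the right-hand side is ∫_0^1/2 (4*sin(4*π*x)) v dx − v(1/2).


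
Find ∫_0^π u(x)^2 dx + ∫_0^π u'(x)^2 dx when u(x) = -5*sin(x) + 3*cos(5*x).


||u||_{H^1(0,π)}^2 = 142*π

u'(x) = -15*sin(5*x) - 5*cos(x).
Expand u² and (u')² and integrate term by term on (0, π), using: for integers n ≥ 1, ∫_0^π sin²(nx) dx = ∫_0^π cos²(nx) dx = π/2; for n ≠ n', ∫_0^π sin(nx)sin(n'x) dx = ∫_0^π cos(nx)cos(n'x) dx = 0; and by product-to-sum, ∫_0^π sin(nx)cos(n'x) dx = ½∫_0^π [sin((n+n')x) + sin((n−n')x)] dx, which is 0 when n+n' is even and 2n/(n²−n'²) when n+n' is odd (it need not vanish on (0, π)).
  u² squared terms: (-5)²·∫sin(x)² dx = 25·π/2 = 25*π/2;  (3)²·∫cos(5x)² dx = 9·π/2 = 9*π/2.
  u² cross terms: 2·(-5)·(3)·∫sin(x)·cos(5x) dx = -30·(0) = 0.
  So ∫_0^π u² dx = 25*π/2 + 9*π/2 + 0 = 17*π.
  (u')² squared terms: (-15)²·∫sin(5x)² dx = 225·π/2 = 225*π/2;  (-5)²·∫cos(x)² dx = 25·π/2 = 25*π/2.
  (u')² cross terms: 2·(-15)·(-5)·∫sin(5x)·cos(x) dx = 150·(0) = 0.
  So ∫_0^π (u')² dx = 225*π/2 + 25*π/2 + 0 = 125*π.
||u||_{H^1}^2 = (17*π) + (125*π) = 142*π.


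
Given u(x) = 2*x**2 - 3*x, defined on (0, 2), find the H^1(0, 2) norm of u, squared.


||u||_{H^1}^2 = 214/15

The H^1 norm (squared) on an interval (0, L) is
  ||u||_{H^1}^2 = ∫_0^L u(x)^2 dx + ∫_0^L u'(x)^2 dx.
Compute u'(x) = 4*x - 3.
Then u(x)^2 = 4*x**4 - 12*x**3 + 9*x**2 and u'(x)^2 = 16*x**2 - 24*x + 9.
Integrate each monomial from 0 to 2 using ∫_0^2 c·x^n dx = c·2^(n+1)/(n+1):
  ∫_0^2 u(x)^2 dx = ∫_0^2 (4*x^4 - 12*x^3 + 9*x^2) dx. Term by term:
    ∫_0^2 4*x^4 dx = 128/5;  ∫_0^2 -12*x^3 dx = -48;  ∫_0^2 9*x^2 dx = 24.
  Sum: 128/5 − 48 + 24 = 8/5.
  ∫_0^2 u'(x)^2 dx = ∫_0^2 (16*x^2 - 24*x + 9) dx. Term by term:
    ∫_0^2 16*x^2 dx = 128/3;  ∫_0^2 -24*x dx = -48;  ∫_0^2 9 dx = 18.
  Sum: 128/3 − 48 + 18 = 38/3.
Adding: ||u||_{H^1}^2 = 8/5 + 38/3 = 214/15.


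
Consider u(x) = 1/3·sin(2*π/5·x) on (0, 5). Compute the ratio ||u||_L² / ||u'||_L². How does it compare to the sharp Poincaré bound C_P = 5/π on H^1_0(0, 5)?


||u||_L² / ||u'||_L² = 5/(2*π) < C_P = 5/π.

u(x) = 1/3·sin(2*π/5·x), so u'(x) = 2*π*cos(2*π*x/5)/15.
Writing u(x) = A·sin(kπx/L) with A = 1/3 and k = 2, use ∫_0^L sin²(kπx/L) dx = L/2 and ∫_0^L cos²(kπx/L) dx = L/2.
u² = 1/9·sin²(2*π/5·x) and (u')² = 4*π^2/225·cos²(2*π/5·x), and each of sin², cos² integrates to L/2 = 5/2 over (0, 5).
∫_0^5 u² dx = 5/18, so ||u||_L² = sqrt(10)/6.
∫_0^5 (u')² dx = 2*π^2/45, so ||u'||_L² = sqrt(10)*π/15.
Ratio ||u||_L² / ||u'||_L² = 5/(2*π).
Sharp Poincaré constant on H^1_0(0, 5) is C_P = L/π = 5/π, achieved by sin(π/5·x).
This is the k = 2 harmonic; the ratio L/(kπ) is strictly less than C_P = L/π, consistent with the sharp inequality ||u||_L² ≤ C_P ||u'||_L².


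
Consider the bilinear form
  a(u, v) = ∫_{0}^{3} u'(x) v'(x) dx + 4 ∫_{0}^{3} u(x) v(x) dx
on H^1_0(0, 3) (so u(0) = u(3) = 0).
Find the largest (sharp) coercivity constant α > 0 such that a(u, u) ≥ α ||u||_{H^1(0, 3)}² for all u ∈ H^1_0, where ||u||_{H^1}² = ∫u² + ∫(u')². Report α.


α = 1

Coercivity of a(·,·) on H^1_0(0, 3) means a(u, u) ≥ α ||u||_{H^1}² for every u ∈ H^1_0.
The interval has length L = 3, and Poincaré/coercivity depend only on L. Here a(u, u) = ∫(u')² + (4)·∫u².
Here c = 4 ≥ 1, so a(u,u) = ∫(u')² + c∫u² ≥ ∫(u')² + ∫u² = ||u||_{H^1}², i.e. α = 1 works. No larger α is possible: a(u,u) ≥ α||u||_{H^1}² means (1−α)∫(u')² ≥ (α−c)∫u², and for the modes u_n = sin(nπ(x−x₀)/L) (x₀ the left endpoint) one has ∫u_n²/∫(u_n')² = (L/(nπ))² → 0, so a(u_n,u_n)/||u_n||_{H^1}² → 1. Hence the optimal constant is α = 1.
Therefore α = 1.


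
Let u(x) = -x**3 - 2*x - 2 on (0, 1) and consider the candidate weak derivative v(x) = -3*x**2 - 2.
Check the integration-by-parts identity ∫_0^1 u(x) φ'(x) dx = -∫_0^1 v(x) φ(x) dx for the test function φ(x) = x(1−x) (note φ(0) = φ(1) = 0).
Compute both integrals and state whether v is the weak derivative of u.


LHS = 29/60, RHS = 29/60. Yes, v = u' weakly.

u(x) = -x**3 - 2*x - 2, classical derivative u'(x) = -3*x**2 - 2.
φ(x) = x(1−x), so φ'(x) = 1 - 2*x.
Note φ(0) = φ(1) = 0, so the boundary term u·φ vanishes.
LHS = ∫_0^1 u(x) φ'(x) dx = ∫_0^1 (2*x^4 - x^3 + 4*x^2 + 2*x - 2) dx. Term by term:
  ∫_0^1 2*x^4 dx = 2/5;  ∫_0^1 -x^3 dx = -1/4;  ∫_0^1 4*x^2 dx = 4/3;
  ∫_0^1 2*x dx = 1;  ∫_0^1 -2 dx = -2.
Sum: 2/5 − 1/4 + 4/3 + 1 − 2 = 29/60.
So LHS = 29/60.
∫_0^1 v(x) φ(x) dx = ∫_0^1 (3*x^4 - 3*x^3 + 2*x^2 - 2*x) dx. Term by term:
  ∫_0^1 3*x^4 dx = 3/5;  ∫_0^1 -3*x^3 dx = -3/4;  ∫_0^1 2*x^2 dx = 2/3;
  ∫_0^1 -2*x dx = -1.
Sum: 3/5 − 3/4 + 2/3 − 1 = -29/60.
So RHS = -∫_0^1 v(x) φ(x) dx = 29/60.
LHS = RHS, so the identity holds for this test φ.
Moreover u is smooth here and v(x) = u'(x) = -3*x**2 - 2 pointwise, so the identity holds for every test function. Hence v is the weak derivative of u.


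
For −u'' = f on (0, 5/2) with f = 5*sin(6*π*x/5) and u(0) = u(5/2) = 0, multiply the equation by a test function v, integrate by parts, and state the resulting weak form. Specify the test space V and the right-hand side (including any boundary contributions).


V = H^1_0(0, 5/2) (so v(0) = v(5/2) = 0); weak form: ∫_0^5/2 u'v' dx = ∫_0^5/2 (5*sin(6*π*x/5)) v dx for all v ∈ V.

Multiply both sides by a test function v and integrate from 0 to 5/2:
  ∫_0^5/2 −u''(x) v(x) dx = ∫_0^5/2 f(x) v(x) dx.
Integrate the LHS by parts once:
  ∫_0^5/2 −u'' v dx = −[u'(x) v(x)]_0^5/2 + ∫_0^5/2 u'(x) v'(x) dx.
Thus ∫_0^5/2 u'(x) v'(x) dx = ∫_0^5/2 f(x) v(x) dx + [u'(x) v(x)]_0^5/2.
Choose V so that boundary terms are either known or forced to vanish.
u is Dirichlet: u(0) = u(5/2) = 0. Let V = H^1_0(0, 5/2); then v(0) = v(5/2) = 0, and [u' v]_0^5/2 = 0.
Weak formulation: find u (satisfying any essential BC) such that ∫_0^5/2 u'(x) v'(x) dx = ∫_0^5/2 f v dx for all v ∈ V.
Substituting f(x) = 5*sin(6*π*x/5), the right-hand side is ∫_0^5/2 (5*sin(6*π*x/5)) v dx.


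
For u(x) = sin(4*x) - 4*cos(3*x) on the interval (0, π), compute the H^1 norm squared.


||u||_{H^1(0,π)}^2 = -640/7 + 177*π/2

u'(x) = 12*sin(3*x) + 4*cos(4*x).
Expand u² and (u')² and integrate term by term on (0, π), using: for integers n ≥ 1, ∫_0^π sin²(nx) dx = ∫_0^π cos²(nx) dx = π/2; for n ≠ n', ∫_0^π sin(nx)sin(n'x) dx = ∫_0^π cos(nx)cos(n'x) dx = 0; and by product-to-sum, ∫_0^π sin(nx)cos(n'x) dx = ½∫_0^π [sin((n+n')x) + sin((n−n')x)] dx, which is 0 when n+n' is even and 2n/(n²−n'²) when n+n' is odd (it need not vanish on (0, π)).
  u² squared terms: (-4)²·∫cos(3x)² dx = 16·π/2 = 8*π;  (1)²·∫sin(4x)² dx = 1·π/2 = π/2.
  u² cross terms: 2·(-4)·(1)·∫cos(3x)·sin(4x) dx = -8·(8/7) = -64/7.
  So ∫_0^π u² dx = 8*π + π/2 − 64/7 = -64/7 + 17*π/2.
  (u')² squared terms: (4)²·∫cos(4x)² dx = 16·π/2 = 8*π;  (12)²·∫sin(3x)² dx = 144·π/2 = 72*π.
  (u')² cross terms: 2·(4)·(12)·∫cos(4x)·sin(3x) dx = 96·(-6/7) = -576/7.
  So ∫_0^π (u')² dx = 8*π + 72*π − 576/7 = -576/7 + 80*π.
||u||_{H^1}^2 = (-64/7 + 17*π/2) + (-576/7 + 80*π) = -640/7 + 177*π/2.


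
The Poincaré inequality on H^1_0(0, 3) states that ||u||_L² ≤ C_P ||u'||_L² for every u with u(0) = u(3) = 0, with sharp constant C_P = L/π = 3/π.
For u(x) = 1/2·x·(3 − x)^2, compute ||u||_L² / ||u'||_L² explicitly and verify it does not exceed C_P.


||u||_L² / ||u'||_L² = 3*sqrt(14)/14 < C_P = 3/π.

u(x) = 1/2·x·(3 − x)^2, so u'(x) = 3*(x - 3)*(x - 1)/2.
u(x) = 1/2·x·(3 − x)^2 vanishes at x = 0 and x = 3, so u ∈ H^1_0(0, 3). Differentiate via the product rule and integrate the resulting polynomials term by term.
  ∫_0^3 u² dx = ∫_0^3 (x^6/4 - 3*x^5 + 27*x^4/2 - 27*x^3 + 81*x^2/4) dx. Term by term:
    ∫_0^3 x^6/4 dx = 2187/28;  ∫_0^3 -3*x^5 dx = -729/2;  ∫_0^3 27*x^4/2 dx = 6561/10;
    ∫_0^3 -27*x^3 dx = -2187/4;  ∫_0^3 81*x^2/4 dx = 729/4.
  Sum: 2187/28 − 729/2 + 6561/10 − 2187/4 + 729/4 = 729/140.
  ∫_0^3 (u')² dx = ∫_0^3 (9*x^4/4 - 18*x^3 + 99*x^2/2 - 54*x + 81/4) dx. Term by term:
    ∫_0^3 9*x^4/4 dx = 2187/20;  ∫_0^3 -18*x^3 dx = -729/2;  ∫_0^3 99*x^2/2 dx = 891/2;
    ∫_0^3 -54*x dx = -243;  ∫_0^3 81/4 dx = 243/4.
  Sum: 2187/20 − 729/2 + 891/2 − 243 + 243/4 = 81/10.
∫_0^3 u² dx = 729/140, so ||u||_L² = 27*sqrt(35)/70.
∫_0^3 (u')² dx = 81/10, so ||u'||_L² = 9*sqrt(10)/10.
Ratio ||u||_L² / ||u'||_L² = 3*sqrt(14)/14.
Sharp Poincaré constant on H^1_0(0, 3) is C_P = L/π = 3/π, achieved by sin(π/3·x).
A polynomial bump cannot attain the sharp Poincaré constant (only the first sine eigenfunction does), so the ratio is strictly less than C_P, consistent with ||u||_L² ≤ C_P ||u'||_L².


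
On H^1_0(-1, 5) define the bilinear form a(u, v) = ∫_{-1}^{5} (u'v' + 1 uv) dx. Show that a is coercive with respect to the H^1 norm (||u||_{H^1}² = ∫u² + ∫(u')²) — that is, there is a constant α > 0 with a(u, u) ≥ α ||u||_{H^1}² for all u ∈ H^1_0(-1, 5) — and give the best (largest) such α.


α = 1

Coercivity of a(·,·) on H^1_0(-1, 5) means a(u, u) ≥ α ||u||_{H^1}² for every u ∈ H^1_0.
The interval has length L = 6, and Poincaré/coercivity depend only on L. Here a(u, u) = ∫(u')² + (1)·∫u².
Here c = 1 ≥ 1, so a(u,u) = ∫(u')² + c∫u² ≥ ∫(u')² + ∫u² = ||u||_{H^1}², i.e. α = 1 works. No larger α is possible: a(u,u) ≥ α||u||_{H^1}² means (1−α)∫(u')² ≥ (α−c)∫u², and for the modes u_n = sin(nπ(x−x₀)/L) (x₀ the left endpoint) one has ∫u_n²/∫(u_n')² = (L/(nπ))² → 0, so a(u_n,u_n)/||u_n||_{H^1}² → 1. Hence the optimal constant is α = 1.
Therefore α = 1.


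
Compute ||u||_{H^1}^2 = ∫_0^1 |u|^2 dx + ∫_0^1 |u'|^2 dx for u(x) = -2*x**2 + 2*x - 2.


||u||_{H^1}^2 = 62/15

The H^1 norm (squared) on an interval (0, L) is
  ||u||_{H^1}^2 = ∫_0^L u(x)^2 dx + ∫_0^L u'(x)^2 dx.
Compute u'(x) = 2 - 4*x.
Then u(x)^2 = 4*x**4 - 8*x**3 + 12*x**2 - 8*x + 4 and u'(x)^2 = 16*x**2 - 16*x + 4.
Integrate each monomial from 0 to 1 using ∫_0^1 c·x^n dx = c·1^(n+1)/(n+1):
  ∫_0^1 u(x)^2 dx = ∫_0^1 (4*x^4 - 8*x^3 + 12*x^2 - 8*x + 4) dx. Term by term:
    ∫_0^1 4*x^4 dx = 4/5;  ∫_0^1 -8*x^3 dx = -2;  ∫_0^1 12*x^2 dx = 4;
    ∫_0^1 -8*x dx = -4;  ∫_0^1 4 dx = 4.
  Sum: 4/5 − 2 + 4 − 4 + 4 = 14/5.
  ∫_0^1 u'(x)^2 dx = ∫_0^1 (16*x^2 - 16*x + 4) dx. Term by term:
    ∫_0^1 16*x^2 dx = 16/3;  ∫_0^1 -16*x dx = -8;  ∫_0^1 4 dx = 4.
  Sum: 16/3 − 8 + 4 = 4/3.
Adding: ||u||_{H^1}^2 = 14/5 + 4/3 = 62/15.


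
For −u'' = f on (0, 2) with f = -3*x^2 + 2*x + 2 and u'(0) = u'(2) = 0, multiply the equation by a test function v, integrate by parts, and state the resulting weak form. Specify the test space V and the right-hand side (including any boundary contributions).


V = H^1(0, 2) (no boundary constraint on v; u is determined up to an additive constant); weak form: ∫_0^2 u'v' dx = ∫_0^2 (-3*x^2 + 2*x + 2) v dx for all v ∈ V.

Multiply both sides by a test function v and integrate from 0 to 2:
  ∫_0^2 −u''(x) v(x) dx = ∫_0^2 f(x) v(x) dx.
Integrate the LHS by parts once:
  ∫_0^2 −u'' v dx = −[u'(x) v(x)]_0^2 + ∫_0^2 u'(x) v'(x) dx.
Thus ∫_0^2 u'(x) v'(x) dx = ∫_0^2 f(x) v(x) dx + [u'(x) v(x)]_0^2.
Choose V so that boundary terms are either known or forced to vanish.
u has homogeneous Neumann: u'(0) = u'(2) = 0. So [u' v]_0^2 = 0·v(2) − 0·v(0) = 0 for any v; take V = H^1(0, 2).
Weak formulation: find u (satisfying any essential BC) such that ∫_0^2 u'(x) v'(x) dx = ∫_0^2 f v dx for all v ∈ V (homogeneous Neumann, so boundary terms vanish).
Substituting f(x) = -3*x^2 + 2*x + 2, the right-hand side is ∫_0^2 (-3*x^2 + 2*x + 2) v dx.
Compatibility check (pure Neumann): taking v ≡ 1 ∈ V gives 0 = ∫_0^2 f dx + (0) − (0), i.e. ∫_0^2 f dx must equal u'(0) − u'(2) = 0. Indeed ∫_0^2 (-3*x^2 + 2*x + 2) dx = 0, so the data are compatible. The solution is then unique only up to an additive constant (fix it e.g. by requiring ∫_0^2 u dx = 0).


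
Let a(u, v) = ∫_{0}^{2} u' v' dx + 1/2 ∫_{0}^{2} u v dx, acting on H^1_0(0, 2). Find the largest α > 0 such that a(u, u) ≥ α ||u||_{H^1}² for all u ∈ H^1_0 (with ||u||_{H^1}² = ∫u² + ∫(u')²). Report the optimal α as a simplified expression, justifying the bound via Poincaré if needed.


α = (2 + π^2)/(4 + π^2)

Coercivity of a(·,·) on H^1_0(0, 2) means a(u, u) ≥ α ||u||_{H^1}² for every u ∈ H^1_0.
The interval has length L = 2, and Poincaré/coercivity depend only on L. Here a(u, u) = ∫(u')² + (1/2)·∫u².
Here 0 < c = 1/2 < 1. The condition a(u,u) ≥ α||u||_{H^1}² reads (1−α)∫(u')² ≥ (α−c)∫u². Any admissible α is ≤ 1 (rapidly oscillating u have ∫u²/∫(u')² → 0), and α = 1 would force 0 ≥ (1−c)∫u², impossible since c < 1; so 1−α > 0. By the sharp Poincaré inequality on H^1_0 of an interval of length L, ∫(u')² ≥ (π/L)²∫u² with equality for the first sine mode sin(π(x−x₀)/L) (x₀ the left endpoint), so the inequality holds for all u iff (1−α)(π/L)² ≥ α − c, i.e. α ≤ ((π/L)² + c)/((π/L)² + 1) = (1 + c(L/π)²)/(1 + (L/π)²). With (π/L)² = π^2/4 and c = 1/2, the largest admissible constant is α = ((π/L)² + c)/((π/L)² + 1).
Simplifying, α = (2 + π^2)/(4 + π^2).


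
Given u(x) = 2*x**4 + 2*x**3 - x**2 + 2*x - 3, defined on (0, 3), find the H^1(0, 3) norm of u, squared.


||u||_{H^1}^2 = 1667121/35

The H^1 norm (squared) on an interval (0, L) is
  ||u||_{H^1}^2 = ∫_0^L u(x)^2 dx + ∫_0^L u'(x)^2 dx.
Compute u'(x) = 8*x**3 + 6*x**2 - 2*x + 2.
Then u(x)^2 = 4*x**8 + 8*x**7 + 4*x**5 - 3*x**4 - 16*x**3 + 10*x**2 - 12*x + 9 and u'(x)^2 = 64*x**6 + 96*x**5 + 4*x**4 + 8*x**3 + 28*x**2 - 8*x + 4.
Integrate each monomial from 0 to 3 using ∫_0^3 c·x^n dx = c·3^(n+1)/(n+1):
  ∫_0^3 u(x)^2 dx = ∫_0^3 (4*x^8 + 8*x^7 + 4*x^5 - 3*x^4 - 16*x^3 + 10*x^2 - 12*x + 9) dx. Term by term:
    ∫_0^3 4*x^8 dx = 8748;  ∫_0^3 8*x^7 dx = 6561;  ∫_0^3 4*x^5 dx = 486;
    ∫_0^3 -3*x^4 dx = -729/5;  ∫_0^3 -16*x^3 dx = -324;  ∫_0^3 10*x^2 dx = 90;
    ∫_0^3 -12*x dx = -54;  ∫_0^3 9 dx = 27.
  Sum: 8748 + 6561 + 486 − 729/5 − 324 + 90 − 54 + 27 = 76941/5.
  ∫_0^3 u'(x)^2 dx = ∫_0^3 (64*x^6 + 96*x^5 + 4*x^4 + 8*x^3 + 28*x^2 - 8*x + 4) dx. Term by term:
    ∫_0^3 64*x^6 dx = 139968/7;  ∫_0^3 96*x^5 dx = 11664;  ∫_0^3 4*x^4 dx = 972/5;
    ∫_0^3 8*x^3 dx = 162;  ∫_0^3 28*x^2 dx = 252;  ∫_0^3 -8*x dx = -36;
    ∫_0^3 4 dx = 12.
  Sum: 139968/7 + 11664 + 972/5 + 162 + 252 − 36 + 12 = 1128534/35.
Adding: ||u||_{H^1}^2 = 76941/5 + 1128534/35 = 1667121/35.


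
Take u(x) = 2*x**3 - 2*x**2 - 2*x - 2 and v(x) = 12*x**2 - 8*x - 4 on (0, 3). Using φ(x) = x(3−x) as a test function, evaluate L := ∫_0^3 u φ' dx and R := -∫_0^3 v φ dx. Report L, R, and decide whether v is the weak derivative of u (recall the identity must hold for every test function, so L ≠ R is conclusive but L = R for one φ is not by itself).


LHS = -369/10, RHS = -369/5. No, v is not the weak derivative of u.

u(x) = 2*x**3 - 2*x**2 - 2*x - 2, classical derivative u'(x) = 6*x**2 - 4*x - 2.
φ(x) = x(3−x), so φ'(x) = 3 - 2*x.
Note φ(0) = φ(3) = 0, so the boundary term u·φ vanishes.
LHS = ∫_0^3 u(x) φ'(x) dx = ∫_0^3 (-4*x^4 + 10*x^3 - 2*x^2 - 2*x - 6) dx. Term by term:
  ∫_0^3 -4*x^4 dx = -972/5;  ∫_0^3 10*x^3 dx = 405/2;  ∫_0^3 -2*x^2 dx = -18;
  ∫_0^3 -2*x dx = -9;  ∫_0^3 -6 dx = -18.
Sum: -972/5 + 405/2 − 18 − 9 − 18 = -369/10.
So LHS = -369/10.
∫_0^3 v(x) φ(x) dx = ∫_0^3 (-12*x^4 + 44*x^3 - 20*x^2 - 12*x) dx. Term by term:
  ∫_0^3 -12*x^4 dx = -2916/5;  ∫_0^3 44*x^3 dx = 891;  ∫_0^3 -20*x^2 dx = -180;
  ∫_0^3 -12*x dx = -54.
Sum: -2916/5 + 891 − 180 − 54 = 369/5.
So RHS = -∫_0^3 v(x) φ(x) dx = -369/5.
LHS − RHS = 369/10 ≠ 0, so the identity fails.
(For a valid weak derivative the identity must hold for EVERY test function, in particular this one. The failure shows v is NOT the weak derivative of u.)
Correct weak derivative would be u'(x) = 6*x**2 - 4*x - 2.


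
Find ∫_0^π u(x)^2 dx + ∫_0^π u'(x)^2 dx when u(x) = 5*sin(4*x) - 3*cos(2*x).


||u||_{H^1(0,π)}^2 = 235*π

u'(x) = 6*sin(2*x) + 20*cos(4*x).
Expand u² and (u')² and integrate term by term on (0, π), using: for integers n ≥ 1, ∫_0^π sin²(nx) dx = ∫_0^π cos²(nx) dx = π/2; for n ≠ n', ∫_0^π sin(nx)sin(n'x) dx = ∫_0^π cos(nx)cos(n'x) dx = 0; and by product-to-sum, ∫_0^π sin(nx)cos(n'x) dx = ½∫_0^π [sin((n+n')x) + sin((n−n')x)] dx, which is 0 when n+n' is even and 2n/(n²−n'²) when n+n' is odd (it need not vanish on (0, π)).
  u² squared terms: (-3)²·∫cos(2x)² dx = 9·π/2 = 9*π/2;  (5)²·∫sin(4x)² dx = 25·π/2 = 25*π/2.
  u² cross terms: 2·(-3)·(5)·∫cos(2x)·sin(4x) dx = -30·(0) = 0.
  So ∫_0^π u² dx = 9*π/2 + 25*π/2 + 0 = 17*π.
  (u')² squared terms: (6)²·∫sin(2x)² dx = 36·π/2 = 18*π;  (20)²·∫cos(4x)² dx = 400·π/2 = 200*π.
  (u')² cross terms: 2·(6)·(20)·∫sin(2x)·cos(4x) dx = 240·(0) = 0.
  So ∫_0^π (u')² dx = 18*π + 200*π + 0 = 218*π.
||u||_{H^1}^2 = (17*π) + (218*π) = 235*π.


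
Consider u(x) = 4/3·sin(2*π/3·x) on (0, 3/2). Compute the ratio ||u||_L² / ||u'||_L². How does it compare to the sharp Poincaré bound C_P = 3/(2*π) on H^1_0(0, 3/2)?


||u||_L² / ||u'||_L² = 3/(2*π) = C_P.

u(x) = 4/3·sin(2*π/3·x), so u'(x) = 8*π*cos(2*π*x/3)/9.
Writing u(x) = A·sin(kπx/L) with A = 4/3 and k = 1, use ∫_0^L sin²(kπx/L) dx = L/2 and ∫_0^L cos²(kπx/L) dx = L/2.
u² = 16/9·sin²(2*π/3·x) and (u')² = 64*π^2/81·cos²(2*π/3·x), and each of sin², cos² integrates to L/2 = 3/4 over (0, 3/2).
∫_0^3/2 u² dx = 4/3, so ||u||_L² = 2*sqrt(3)/3.
∫_0^3/2 (u')² dx = 16*π^2/27, so ||u'||_L² = 4*sqrt(3)*π/9.
Ratio ||u||_L² / ||u'||_L² = 3/(2*π).
Sharp Poincaré constant on H^1_0(0, 3/2) is C_P = L/π = 3/(2*π), achieved by sin(2*π/3·x).
This is the k = 1 eigenfunction (up to amplitude), so the ratio equals the sharp Poincaré constant exactly.


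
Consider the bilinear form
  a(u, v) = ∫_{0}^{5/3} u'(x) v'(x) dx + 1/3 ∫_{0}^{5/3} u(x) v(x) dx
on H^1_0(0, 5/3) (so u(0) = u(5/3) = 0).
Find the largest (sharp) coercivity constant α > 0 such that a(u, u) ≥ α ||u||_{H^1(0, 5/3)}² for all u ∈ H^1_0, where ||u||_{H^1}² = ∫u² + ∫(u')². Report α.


α = (25 + 27*π^2)/(3*(25 + 9*π^2))

Coercivity of a(·,·) on H^1_0(0, 5/3) means a(u, u) ≥ α ||u||_{H^1}² for every u ∈ H^1_0.
The interval has length L = 5/3, and Poincaré/coercivity depend only on L. Here a(u, u) = ∫(u')² + (1/3)·∫u².
Here 0 < c = 1/3 < 1. The condition a(u,u) ≥ α||u||_{H^1}² reads (1−α)∫(u')² ≥ (α−c)∫u². Any admissible α is ≤ 1 (rapidly oscillating u have ∫u²/∫(u')² → 0), and α = 1 would force 0 ≥ (1−c)∫u², impossible since c < 1; so 1−α > 0. By the sharp Poincaré inequality on H^1_0 of an interval of length L, ∫(u')² ≥ (π/L)²∫u² with equality for the first sine mode sin(π(x−x₀)/L) (x₀ the left endpoint), so the inequality holds for all u iff (1−α)(π/L)² ≥ α − c, i.e. α ≤ ((π/L)² + c)/((π/L)² + 1) = (1 + c(L/π)²)/(1 + (L/π)²). With (π/L)² = 9*π^2/25 and c = 1/3, the largest admissible constant is α = ((π/L)² + c)/((π/L)² + 1).
Simplifying, α = (25 + 27*π^2)/(3*(25 + 9*π^2)).


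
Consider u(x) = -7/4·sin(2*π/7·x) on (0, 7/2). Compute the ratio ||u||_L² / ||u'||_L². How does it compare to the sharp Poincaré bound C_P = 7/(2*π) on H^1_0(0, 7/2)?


||u||_L² / ||u'||_L² = 7/(2*π) = C_P.

u(x) = -7/4·sin(2*π/7·x), so u'(x) = -π*cos(2*π*x/7)/2.
Writing u(x) = A·sin(kπx/L) with A = -7/4 and k = 1, use ∫_0^L sin²(kπx/L) dx = L/2 and ∫_0^L cos²(kπx/L) dx = L/2.
u² = 49/16·sin²(2*π/7·x) and (u')² = π^2/4·cos²(2*π/7·x), and each of sin², cos² integrates to L/2 = 7/4 over (0, 7/2).
∫_0^7/2 u² dx = 343/64, so ||u||_L² = 7*sqrt(7)/8.
∫_0^7/2 (u')² dx = 7*π^2/16, so ||u'||_L² = sqrt(7)*π/4.
Ratio ||u||_L² / ||u'||_L² = 7/(2*π).
Sharp Poincaré constant on H^1_0(0, 7/2) is C_P = L/π = 7/(2*π), achieved by sin(2*π/7·x).
This is the k = 1 eigenfunction (up to amplitude), so the ratio equals the sharp Poincaré constant exactly.


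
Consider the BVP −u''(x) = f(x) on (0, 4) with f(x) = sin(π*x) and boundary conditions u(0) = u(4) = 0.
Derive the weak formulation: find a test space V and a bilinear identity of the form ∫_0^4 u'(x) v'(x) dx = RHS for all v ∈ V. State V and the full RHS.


V = H^1_0(0, 4) (so v(0) = v(4) = 0); weak form: ∫_0^4 u'v' dx = ∫_0^4 (sin(π*x)) v dx for all v ∈ V.

Multiply both sides by a test function v and integrate from 0 to 4:
  ∫_0^4 −u''(x) v(x) dx = ∫_0^4 f(x) v(x) dx.
Integrate the LHS by parts once:
  ∫_0^4 −u'' v dx = −[u'(x) v(x)]_0^4 + ∫_0^4 u'(x) v'(x) dx.
Thus ∫_0^4 u'(x) v'(x) dx = ∫_0^4 f(x) v(x) dx + [u'(x) v(x)]_0^4.
Choose V so that boundary terms are either known or forced to vanish.
u is Dirichlet: u(0) = u(4) = 0. Let V = H^1_0(0, 4); then v(0) = v(4) = 0, and [u' v]_0^4 = 0.
Weak formulation: find u (satisfying any essential BC) such that ∫_0^4 u'(x) v'(x) dx = ∫_0^4 f v dx for all v ∈ V.
Substituting f(x) = sin(π*x), the right-hand side is ∫_0^4 (sin(π*x)) v dx.


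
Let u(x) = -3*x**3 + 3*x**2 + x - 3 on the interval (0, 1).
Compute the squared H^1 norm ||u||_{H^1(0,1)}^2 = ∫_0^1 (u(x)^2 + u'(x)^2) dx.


||u||_{H^1}^2 = 779/105

The H^1 norm (squared) on an interval (0, L) is
  ||u||_{H^1}^2 = ∫_0^L u(x)^2 dx + ∫_0^L u'(x)^2 dx.
Compute u'(x) = -9*x**2 + 6*x + 1.
Then u(x)^2 = 9*x**6 - 18*x**5 + 3*x**4 + 24*x**3 - 17*x**2 - 6*x + 9 and u'(x)^2 = 81*x**4 - 108*x**3 + 18*x**2 + 12*x + 1.
Integrate each monomial from 0 to 1 using ∫_0^1 c·x^n dx = c·1^(n+1)/(n+1):
  ∫_0^1 u(x)^2 dx = ∫_0^1 (9*x^6 - 18*x^5 + 3*x^4 + 24*x^3 - 17*x^2 - 6*x + 9) dx. Term by term:
    ∫_0^1 9*x^6 dx = 9/7;  ∫_0^1 -18*x^5 dx = -3;  ∫_0^1 3*x^4 dx = 3/5;
    ∫_0^1 24*x^3 dx = 6;  ∫_0^1 -17*x^2 dx = -17/3;  ∫_0^1 -6*x dx = -3;
    ∫_0^1 9 dx = 9.
  Sum: 9/7 − 3 + 3/5 + 6 − 17/3 − 3 + 9 = 548/105.
  ∫_0^1 u'(x)^2 dx = ∫_0^1 (81*x^4 - 108*x^3 + 18*x^2 + 12*x + 1) dx. Term by term:
    ∫_0^1 81*x^4 dx = 81/5;  ∫_0^1 -108*x^3 dx = -27;  ∫_0^1 18*x^2 dx = 6;
    ∫_0^1 12*x dx = 6;  ∫_0^1 1 dx = 1.
  Sum: 81/5 − 27 + 6 + 6 + 1 = 11/5.
Adding: ||u||_{H^1}^2 = 548/105 + 11/5 = 779/105.


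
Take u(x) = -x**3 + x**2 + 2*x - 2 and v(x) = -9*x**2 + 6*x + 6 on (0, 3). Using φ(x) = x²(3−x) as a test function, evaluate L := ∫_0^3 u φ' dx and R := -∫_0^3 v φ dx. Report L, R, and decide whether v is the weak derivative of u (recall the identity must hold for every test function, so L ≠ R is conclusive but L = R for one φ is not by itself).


LHS = 351/10, RHS = 1053/10. No, v is not the weak derivative of u.

u(x) = -x**3 + x**2 + 2*x - 2, classical derivative u'(x) = -3*x**2 + 2*x + 2.
φ(x) = x²(3−x), so φ'(x) = 3*x*(2 - x).
Note φ(0) = φ(3) = 0, so the boundary term u·φ vanishes.
LHS = ∫_0^3 u(x) φ'(x) dx = ∫_0^3 (3*x^5 - 9*x^4 + 18*x^2 - 12*x) dx. Term by term:
  ∫_0^3 3*x^5 dx = 729/2;  ∫_0^3 -9*x^4 dx = -2187/5;  ∫_0^3 18*x^2 dx = 162;
  ∫_0^3 -12*x dx = -54.
Sum: 729/2 − 2187/5 + 162 − 54 = 351/10.
So LHS = 351/10.
∫_0^3 v(x) φ(x) dx = ∫_0^3 (9*x^5 - 33*x^4 + 12*x^3 + 18*x^2) dx. Term by term:
  ∫_0^3 9*x^5 dx = 2187/2;  ∫_0^3 -33*x^4 dx = -8019/5;  ∫_0^3 12*x^3 dx = 243;
  ∫_0^3 18*x^2 dx = 162.
Sum: 2187/2 − 8019/5 + 243 + 162 = -1053/10.
So RHS = -∫_0^3 v(x) φ(x) dx = 1053/10.
LHS − RHS = -351/5 ≠ 0, so the identity fails.
(For a valid weak derivative the identity must hold for EVERY test function, in particular this one. The failure shows v is NOT the weak derivative of u.)
Correct weak derivative would be u'(x) = -3*x**2 + 2*x + 2.


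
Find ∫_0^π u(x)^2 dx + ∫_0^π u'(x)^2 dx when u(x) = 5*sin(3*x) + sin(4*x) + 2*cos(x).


||u||_{H^1(0,π)}^2 = 64/15 + 275*π/2

u'(x) = -2*sin(x) + 15*cos(3*x) + 4*cos(4*x).
Expand u² and (u')² and integrate term by term on (0, π), using: for integers n ≥ 1, ∫_0^π sin²(nx) dx = ∫_0^π cos²(nx) dx = π/2; for n ≠ n', ∫_0^π sin(nx)sin(n'x) dx = ∫_0^π cos(nx)cos(n'x) dx = 0; and by product-to-sum, ∫_0^π sin(nx)cos(n'x) dx = ½∫_0^π [sin((n+n')x) + sin((n−n')x)] dx, which is 0 when n+n' is even and 2n/(n²−n'²) when n+n' is odd (it need not vanish on (0, π)).
  u² squared terms: (2)²·∫cos(x)² dx = 4·π/2 = 2*π;  (5)²·∫sin(3x)² dx = 25·π/2 = 25*π/2;  (1)²·∫sin(4x)² dx = 1·π/2 = π/2.
  u² cross terms: 2·(2)·(5)·∫cos(x)·sin(3x) dx = 20·(0) = 0;  2·(2)·(1)·∫cos(x)·sin(4x) dx = 4·(8/15) = 32/15;  2·(5)·(1)·∫sin(3x)·sin(4x) dx = 10·(0) = 0.
  So ∫_0^π u² dx = 2*π + 25*π/2 + π/2 + 0 + 32/15 + 0 = 32/15 + 15*π.
  (u')² squared terms: (-2)²·∫sin(x)² dx = 4·π/2 = 2*π;  (4)²·∫cos(4x)² dx = 16·π/2 = 8*π;  (15)²·∫cos(3x)² dx = 225·π/2 = 225*π/2.
  (u')² cross terms: 2·(-2)·(4)·∫sin(x)·cos(4x) dx = -16·(-2/15) = 32/15;  2·(-2)·(15)·∫sin(x)·cos(3x) dx = -60·(0) = 0;  2·(4)·(15)·∫cos(4x)·cos(3x) dx = 120·(0) = 0.
  So ∫_0^π (u')² dx = 2*π + 8*π + 225*π/2 + 32/15 + 0 + 0 = 32/15 + 245*π/2.
||u||_{H^1}^2 = (32/15 + 15*π) + (32/15 + 245*π/2) = 64/15 + 275*π/2.


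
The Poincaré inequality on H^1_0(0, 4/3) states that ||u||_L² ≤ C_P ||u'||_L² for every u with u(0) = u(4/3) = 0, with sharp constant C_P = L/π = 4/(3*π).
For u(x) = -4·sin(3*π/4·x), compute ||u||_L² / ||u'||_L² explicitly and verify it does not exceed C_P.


||u||_L² / ||u'||_L² = 4/(3*π) = C_P.

u(x) = -4·sin(3*π/4·x), so u'(x) = -3*π*cos(3*π*x/4).
Writing u(x) = A·sin(kπx/L) with A = -4 and k = 1, use ∫_0^L sin²(kπx/L) dx = L/2 and ∫_0^L cos²(kπx/L) dx = L/2.
u² = 16·sin²(3*π/4·x) and (u')² = 9*π^2·cos²(3*π/4·x), and each of sin², cos² integrates to L/2 = 2/3 over (0, 4/3).
∫_0^4/3 u² dx = 32/3, so ||u||_L² = 4*sqrt(6)/3.
∫_0^4/3 (u')² dx = 6*π^2, so ||u'||_L² = sqrt(6)*π.
Ratio ||u||_L² / ||u'||_L² = 4/(3*π).
Sharp Poincaré constant on H^1_0(0, 4/3) is C_P = L/π = 4/(3*π), achieved by sin(3*π/4·x).
This is the k = 1 eigenfunction (up to amplitude), so the ratio equals the sharp Poincaré constant exactly.


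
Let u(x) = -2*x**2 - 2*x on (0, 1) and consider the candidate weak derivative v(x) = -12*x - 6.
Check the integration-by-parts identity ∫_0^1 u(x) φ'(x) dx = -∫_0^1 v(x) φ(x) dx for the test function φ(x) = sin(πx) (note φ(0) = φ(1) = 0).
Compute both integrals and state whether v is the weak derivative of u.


LHS = 8/π, RHS = 24/π. No, v is not the weak derivative of u.

u(x) = -2*x**2 - 2*x, classical derivative u'(x) = -4*x - 2.
φ(x) = sin(πx), so φ'(x) = π*cos(π*x).
Note φ(0) = φ(1) = 0, so the boundary term u·φ vanishes.
LHS = ∫_0^1 u(x) φ'(x) dx = ∫_0^1 (-2*π*x^2*cos(π*x) - 2*π*x*cos(π*x)) dx. Term by term:
  ∫_0^1 -2*π*x*cos(π*x) dx = 4/π;  ∫_0^1 -2*π*x^2*cos(π*x) dx = 4/π.
Sum: 4/π + 4/π = 8/π.
So LHS = 8/π.
∫_0^1 v(x) φ(x) dx = ∫_0^1 (-12*x*sin(π*x) - 6*sin(π*x)) dx. Term by term:
  ∫_0^1 -6*sin(π*x) dx = -12/π;  ∫_0^1 -12*x*sin(π*x) dx = -12/π.
Sum: -12/π − 12/π = -24/π.
So RHS = -∫_0^1 v(x) φ(x) dx = 24/π.
LHS − RHS = -16/π ≠ 0, so the identity fails.
(For a valid weak derivative the identity must hold for EVERY test function, in particular this one. The failure shows v is NOT the weak derivative of u.)
Correct weak derivative would be u'(x) = -4*x - 2.


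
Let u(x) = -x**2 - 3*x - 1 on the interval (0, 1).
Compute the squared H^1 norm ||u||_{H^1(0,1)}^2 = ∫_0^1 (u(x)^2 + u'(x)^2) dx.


||u||_{H^1}^2 = 257/10

The H^1 norm (squared) on an interval (0, L) is
  ||u||_{H^1}^2 = ∫_0^L u(x)^2 dx + ∫_0^L u'(x)^2 dx.
Compute u'(x) = -2*x - 3.
Then u(x)^2 = x**4 + 6*x**3 + 11*x**2 + 6*x + 1 and u'(x)^2 = 4*x**2 + 12*x + 9.
Integrate each monomial from 0 to 1 using ∫_0^1 c·x^n dx = c·1^(n+1)/(n+1):
  ∫_0^1 u(x)^2 dx = ∫_0^1 (x^4 + 6*x^3 + 11*x^2 + 6*x + 1) dx. Term by term:
    ∫_0^1 x^4 dx = 1/5;  ∫_0^1 6*x^3 dx = 3/2;  ∫_0^1 11*x^2 dx = 11/3;
    ∫_0^1 6*x dx = 3;  ∫_0^1 1 dx = 1.
  Sum: 1/5 + 3/2 + 11/3 + 3 + 1 = 281/30.
  ∫_0^1 u'(x)^2 dx = ∫_0^1 (4*x^2 + 12*x + 9) dx. Term by term:
    ∫_0^1 4*x^2 dx = 4/3;  ∫_0^1 12*x dx = 6;  ∫_0^1 9 dx = 9.
  Sum: 4/3 + 6 + 9 = 49/3.
Adding: ||u||_{H^1}^2 = 281/30 + 49/3 = 257/10.


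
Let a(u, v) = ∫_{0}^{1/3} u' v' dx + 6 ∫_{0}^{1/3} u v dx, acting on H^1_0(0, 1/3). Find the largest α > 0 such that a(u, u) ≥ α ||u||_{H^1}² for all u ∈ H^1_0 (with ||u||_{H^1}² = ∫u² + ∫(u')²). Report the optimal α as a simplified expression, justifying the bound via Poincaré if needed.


α = 1

Coercivity of a(·,·) on H^1_0(0, 1/3) means a(u, u) ≥ α ||u||_{H^1}² for every u ∈ H^1_0.
The interval has length L = 1/3, and Poincaré/coercivity depend only on L. Here a(u, u) = ∫(u')² + (6)·∫u².
Here c = 6 ≥ 1, so a(u,u) = ∫(u')² + c∫u² ≥ ∫(u')² + ∫u² = ||u||_{H^1}², i.e. α = 1 works. No larger α is possible: a(u,u) ≥ α||u||_{H^1}² means (1−α)∫(u')² ≥ (α−c)∫u², and for the modes u_n = sin(nπ(x−x₀)/L) (x₀ the left endpoint) one has ∫u_n²/∫(u_n')² = (L/(nπ))² → 0, so a(u_n,u_n)/||u_n||_{H^1}² → 1. Hence the optimal constant is α = 1.
Therefore α = 1.


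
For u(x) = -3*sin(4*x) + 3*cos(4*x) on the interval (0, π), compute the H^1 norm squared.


||u||_{H^1(0,π)}^2 = 153*π

u'(x) = -12*sin(4*x) - 12*cos(4*x).
Expand u² and (u')² and integrate term by term on (0, π), using: for integers n ≥ 1, ∫_0^π sin²(nx) dx = ∫_0^π cos²(nx) dx = π/2; for n ≠ n', ∫_0^π sin(nx)sin(n'x) dx = ∫_0^π cos(nx)cos(n'x) dx = 0; and by product-to-sum, ∫_0^π sin(nx)cos(n'x) dx = ½∫_0^π [sin((n+n')x) + sin((n−n')x)] dx, which is 0 when n+n' is even and 2n/(n²−n'²) when n+n' is odd (it need not vanish on (0, π)).
  u² squared terms: (-3)²·∫sin(4x)² dx = 9·π/2 = 9*π/2;  (3)²·∫cos(4x)² dx = 9·π/2 = 9*π/2.
  u² cross terms: 2·(-3)·(3)·∫sin(4x)·cos(4x) dx = -18·(0) = 0.
  So ∫_0^π u² dx = 9*π/2 + 9*π/2 + 0 = 9*π.
  (u')² squared terms: (-12)²·∫cos(4x)² dx = 144·π/2 = 72*π;  (-12)²·∫sin(4x)² dx = 144·π/2 = 72*π.
  (u')² cross terms: 2·(-12)·(-12)·∫cos(4x)·sin(4x) dx = 288·(0) = 0.
  So ∫_0^π (u')² dx = 72*π + 72*π + 0 = 144*π.
||u||_{H^1}^2 = (9*π) + (144*π) = 153*π.


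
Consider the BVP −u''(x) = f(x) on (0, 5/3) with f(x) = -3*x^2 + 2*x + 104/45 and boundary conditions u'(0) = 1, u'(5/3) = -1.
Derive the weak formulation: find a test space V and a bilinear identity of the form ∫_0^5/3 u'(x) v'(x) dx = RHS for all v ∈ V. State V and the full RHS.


V = H^1(0, 5/3) (v unrestricted at boundary; u is determined up to an additive constant); weak form: ∫_0^5/3 u'v' dx = ∫_0^5/3 (-3*x^2 + 2*x + 104/45) v dx − v(5/3) − v(0) for all v ∈ V.

Multiply both sides by a test function v and integrate from 0 to 5/3:
  ∫_0^5/3 −u''(x) v(x) dx = ∫_0^5/3 f(x) v(x) dx.
Integrate the LHS by parts once:
  ∫_0^5/3 −u'' v dx = −[u'(x) v(x)]_0^5/3 + ∫_0^5/3 u'(x) v'(x) dx.
Thus ∫_0^5/3 u'(x) v'(x) dx = ∫_0^5/3 f(x) v(x) dx + [u'(x) v(x)]_0^5/3.
Choose V so that boundary terms are either known or forced to vanish.
u has inhomogeneous Neumann u'(0) = 1, u'(5/3) = -1. [u' v]_0^5/3 = (-1)·v(5/3) − (1)·v(0) = − v(5/3) − v(0). Take V = H^1(0, 5/3); boundary term becomes part of RHS.
Weak formulation: find u (satisfying any essential BC) such that ∫_0^5/3 u'(x) v'(x) dx = ∫_0^5/3 f v dx − v(5/3) − v(0) for all v ∈ V (Neumann data are natural BCs: they enter the RHS as boundary terms).
Substituting f(x) = -3*x^2 + 2*x + 104/45, the right-hand side is ∫_0^5/3 (-3*x^2 + 2*x + 104/45) v dx − v(5/3) − v(0).
Compatibility check (pure Neumann): taking v ≡ 1 ∈ V gives 0 = ∫_0^5/3 f dx + (-1) − (1), i.e. ∫_0^5/3 f dx must equal u'(0) − u'(5/3) = 2. Indeed ∫_0^5/3 (-3*x^2 + 2*x + 104/45) dx = 2, so the data are compatible. The solution is then unique only up to an additive constant (fix it e.g. by requiring ∫_0^5/3 u dx = 0).


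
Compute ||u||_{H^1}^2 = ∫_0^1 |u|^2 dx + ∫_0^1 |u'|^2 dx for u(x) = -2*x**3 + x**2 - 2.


||u||_{H^1}^2 = 767/105

The H^1 norm (squared) on an interval (0, L) is
  ||u||_{H^1}^2 = ∫_0^L u(x)^2 dx + ∫_0^L u'(x)^2 dx.
Compute u'(x) = -6*x**2 + 2*x.
Then u(x)^2 = 4*x**6 - 4*x**5 + x**4 + 8*x**3 - 4*x**2 + 4 and u'(x)^2 = 36*x**4 - 24*x**3 + 4*x**2.
Integrate each monomial from 0 to 1 using ∫_0^1 c·x^n dx = c·1^(n+1)/(n+1):
  ∫_0^1 u(x)^2 dx = ∫_0^1 (4*x^6 - 4*x^5 + x^4 + 8*x^3 - 4*x^2 + 4) dx. Term by term:
    ∫_0^1 4*x^6 dx = 4/7;  ∫_0^1 -4*x^5 dx = -2/3;  ∫_0^1 x^4 dx = 1/5;
    ∫_0^1 8*x^3 dx = 2;  ∫_0^1 -4*x^2 dx = -4/3;  ∫_0^1 4 dx = 4.
  Sum: 4/7 − 2/3 + 1/5 + 2 − 4/3 + 4 = 167/35.
  ∫_0^1 u'(x)^2 dx = ∫_0^1 (36*x^4 - 24*x^3 + 4*x^2) dx. Term by term:
    ∫_0^1 36*x^4 dx = 36/5;  ∫_0^1 -24*x^3 dx = -6;  ∫_0^1 4*x^2 dx = 4/3.
  Sum: 36/5 − 6 + 4/3 = 38/15.
Adding: ||u||_{H^1}^2 = 167/35 + 38/15 = 767/105.


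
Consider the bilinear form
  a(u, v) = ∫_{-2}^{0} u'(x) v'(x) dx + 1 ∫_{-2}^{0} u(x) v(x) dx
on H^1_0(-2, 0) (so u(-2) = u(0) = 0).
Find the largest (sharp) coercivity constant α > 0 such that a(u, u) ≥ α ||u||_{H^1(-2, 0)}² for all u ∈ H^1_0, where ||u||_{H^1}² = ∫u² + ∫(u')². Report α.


α = 1

Coercivity of a(·,·) on H^1_0(-2, 0) means a(u, u) ≥ α ||u||_{H^1}² for every u ∈ H^1_0.
The interval has length L = 2, and Poincaré/coercivity depend only on L. Here a(u, u) = ∫(u')² + (1)·∫u².
Here c = 1 ≥ 1, so a(u,u) = ∫(u')² + c∫u² ≥ ∫(u')² + ∫u² = ||u||_{H^1}², i.e. α = 1 works. No larger α is possible: a(u,u) ≥ α||u||_{H^1}² means (1−α)∫(u')² ≥ (α−c)∫u², and for the modes u_n = sin(nπ(x−x₀)/L) (x₀ the left endpoint) one has ∫u_n²/∫(u_n')² = (L/(nπ))² → 0, so a(u_n,u_n)/||u_n||_{H^1}² → 1. Hence the optimal constant is α = 1.
Therefore α = 1.


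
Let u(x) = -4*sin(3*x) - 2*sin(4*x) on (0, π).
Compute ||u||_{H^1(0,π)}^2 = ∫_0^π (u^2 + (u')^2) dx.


||u||_{H^1(0,π)}^2 = 114*π

u'(x) = -12*cos(3*x) - 8*cos(4*x).
Expand u² and (u')² and integrate term by term on (0, π), using: for integers n ≥ 1, ∫_0^π sin²(nx) dx = ∫_0^π cos²(nx) dx = π/2; for n ≠ n', ∫_0^π sin(nx)sin(n'x) dx = ∫_0^π cos(nx)cos(n'x) dx = 0; and by product-to-sum, ∫_0^π sin(nx)cos(n'x) dx = ½∫_0^π [sin((n+n')x) + sin((n−n')x)] dx, which is 0 when n+n' is even and 2n/(n²−n'²) when n+n' is odd (it need not vanish on (0, π)).
  u² squared terms: (-4)²·∫sin(3x)² dx = 16·π/2 = 8*π;  (-2)²·∫sin(4x)² dx = 4·π/2 = 2*π.
  u² cross terms: 2·(-4)·(-2)·∫sin(3x)·sin(4x) dx = 16·(0) = 0.
  So ∫_0^π u² dx = 8*π + 2*π + 0 = 10*π.
  (u')² squared terms: (-12)²·∫cos(3x)² dx = 144·π/2 = 72*π;  (-8)²·∫cos(4x)² dx = 64·π/2 = 32*π.
  (u')² cross terms: 2·(-12)·(-8)·∫cos(3x)·cos(4x) dx = 192·(0) = 0.
  So ∫_0^π (u')² dx = 72*π + 32*π + 0 = 104*π.
||u||_{H^1}^2 = (10*π) + (104*π) = 114*π.


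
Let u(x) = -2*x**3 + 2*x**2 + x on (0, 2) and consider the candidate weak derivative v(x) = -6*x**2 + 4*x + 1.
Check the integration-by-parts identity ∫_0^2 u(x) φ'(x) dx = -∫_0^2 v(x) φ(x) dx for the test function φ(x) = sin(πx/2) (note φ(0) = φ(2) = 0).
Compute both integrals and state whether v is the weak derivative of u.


LHS = -192/π^3 + 28/π, RHS = -192/π^3 + 28/π. Yes, v = u' weakly.

u(x) = -2*x**3 + 2*x**2 + x, classical derivative u'(x) = -6*x**2 + 4*x + 1.
φ(x) = sin(πx/2), so φ'(x) = π*cos(π*x/2)/2.
Note φ(0) = φ(2) = 0, so the boundary term u·φ vanishes.
LHS = ∫_0^2 u(x) φ'(x) dx = ∫_0^2 (-π*x^3*cos(π*x/2) + π*x^2*cos(π*x/2) + π*x*cos(π*x/2)/2) dx. Term by term:
  ∫_0^2 π*x^2*cos(π*x/2) dx = -16/π;  ∫_0^2 π*x*cos(π*x/2)/2 dx = -4/π;  ∫_0^2 -π*x^3*cos(π*x/2) dx = -192/π^3 + 48/π.
Sum: -16/π − 4/π + -192/π^3 + 48/π = -192/π^3 + 28/π.
So LHS = -192/π^3 + 28/π.
∫_0^2 v(x) φ(x) dx = ∫_0^2 (-6*x^2*sin(π*x/2) + 4*x*sin(π*x/2) + sin(π*x/2)) dx. Term by term:
  ∫_0^2 -6*x^2*sin(π*x/2) dx = -48/π + 192/π^3;  ∫_0^2 4*x*sin(π*x/2) dx = 16/π;  ∫_0^2 sin(π*x/2) dx = 4/π.
Sum: -48/π + 192/π^3 + 16/π + 4/π = -28/π + 192/π^3.
So RHS = -∫_0^2 v(x) φ(x) dx = -192/π^3 + 28/π.
LHS = RHS, so the identity holds for this test φ.
Moreover u is smooth here and v(x) = u'(x) = -6*x**2 + 4*x + 1 pointwise, so the identity holds for every test function. Hence v is the weak derivative of u.


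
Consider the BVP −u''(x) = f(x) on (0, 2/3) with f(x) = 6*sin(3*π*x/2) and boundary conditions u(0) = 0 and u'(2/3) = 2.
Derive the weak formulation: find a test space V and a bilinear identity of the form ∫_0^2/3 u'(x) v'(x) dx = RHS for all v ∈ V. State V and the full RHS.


V = {v ∈ H^1(0, 2/3) : v(0) = 0} (test functions vanish at x = 0 where u is specified); weak form: ∫_0^2/3 u'v' dx = ∫_0^2/3 (6*sin(3*π*x/2)) v dx + 2·v(2/3) for all v ∈ V.

Multiply both sides by a test function v and integrate from 0 to 2/3:
  ∫_0^2/3 −u''(x) v(x) dx = ∫_0^2/3 f(x) v(x) dx.
Integrate the LHS by parts once:
  ∫_0^2/3 −u'' v dx = −[u'(x) v(x)]_0^2/3 + ∫_0^2/3 u'(x) v'(x) dx.
Thus ∫_0^2/3 u'(x) v'(x) dx = ∫_0^2/3 f(x) v(x) dx + [u'(x) v(x)]_0^2/3.
Choose V so that boundary terms are either known or forced to vanish.
Mixed BC: u(0) = 0 (Dirichlet) and u'(2/3) = 2 (Neumann). Define V = {v ∈ H^1(0, 2/3) : v(0) = 0}. Then [u' v]_0^2/3 = u'(2/3)·v(2/3) − u'(0)·0 = 2·v(2/3).
Weak formulation: find u (satisfying any essential BC) such that ∫_0^2/3 u'(x) v'(x) dx = ∫_0^2/3 f v dx + 2·v(2/3) for all v ∈ V (Dirichlet at 0 absorbed into V; Neumann datum at x = 2/3 contributes the boundary term).
Substituting f(x) = 6*sin(3*π*x/2), the right-hand side is ∫_0^2/3 (6*sin(3*π*x/2)) v dx + 2·v(2/3).
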